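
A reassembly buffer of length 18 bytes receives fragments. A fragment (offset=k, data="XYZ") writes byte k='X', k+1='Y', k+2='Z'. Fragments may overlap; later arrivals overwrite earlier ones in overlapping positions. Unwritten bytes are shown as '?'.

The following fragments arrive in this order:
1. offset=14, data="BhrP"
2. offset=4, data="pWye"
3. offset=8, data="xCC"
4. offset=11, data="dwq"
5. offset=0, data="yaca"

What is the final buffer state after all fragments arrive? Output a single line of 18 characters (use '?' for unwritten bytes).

Fragment 1: offset=14 data="BhrP" -> buffer=??????????????BhrP
Fragment 2: offset=4 data="pWye" -> buffer=????pWye??????BhrP
Fragment 3: offset=8 data="xCC" -> buffer=????pWyexCC???BhrP
Fragment 4: offset=11 data="dwq" -> buffer=????pWyexCCdwqBhrP
Fragment 5: offset=0 data="yaca" -> buffer=yacapWyexCCdwqBhrP

Answer: yacapWyexCCdwqBhrP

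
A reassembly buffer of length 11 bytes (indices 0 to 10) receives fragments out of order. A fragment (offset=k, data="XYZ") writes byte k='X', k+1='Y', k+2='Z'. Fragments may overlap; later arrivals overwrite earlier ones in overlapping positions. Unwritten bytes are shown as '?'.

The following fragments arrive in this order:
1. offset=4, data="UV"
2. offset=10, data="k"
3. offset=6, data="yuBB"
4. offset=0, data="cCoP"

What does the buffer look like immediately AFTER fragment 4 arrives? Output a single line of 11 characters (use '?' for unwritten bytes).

Fragment 1: offset=4 data="UV" -> buffer=????UV?????
Fragment 2: offset=10 data="k" -> buffer=????UV????k
Fragment 3: offset=6 data="yuBB" -> buffer=????UVyuBBk
Fragment 4: offset=0 data="cCoP" -> buffer=cCoPUVyuBBk

Answer: cCoPUVyuBBk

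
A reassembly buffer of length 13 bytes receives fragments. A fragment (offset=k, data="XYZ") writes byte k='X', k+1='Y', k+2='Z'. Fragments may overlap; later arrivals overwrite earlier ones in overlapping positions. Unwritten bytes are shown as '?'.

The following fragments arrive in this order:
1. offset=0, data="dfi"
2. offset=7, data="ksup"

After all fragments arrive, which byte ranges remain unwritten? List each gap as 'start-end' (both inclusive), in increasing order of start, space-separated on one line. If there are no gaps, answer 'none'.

Fragment 1: offset=0 len=3
Fragment 2: offset=7 len=4
Gaps: 3-6 11-12

Answer: 3-6 11-12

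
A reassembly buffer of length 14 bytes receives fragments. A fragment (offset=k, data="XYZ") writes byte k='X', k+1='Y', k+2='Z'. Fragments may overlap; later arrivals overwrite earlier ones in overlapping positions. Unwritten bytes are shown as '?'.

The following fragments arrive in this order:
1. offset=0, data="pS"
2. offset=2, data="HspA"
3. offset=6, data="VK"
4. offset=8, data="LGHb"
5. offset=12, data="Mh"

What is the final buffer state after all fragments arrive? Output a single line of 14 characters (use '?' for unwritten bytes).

Fragment 1: offset=0 data="pS" -> buffer=pS????????????
Fragment 2: offset=2 data="HspA" -> buffer=pSHspA????????
Fragment 3: offset=6 data="VK" -> buffer=pSHspAVK??????
Fragment 4: offset=8 data="LGHb" -> buffer=pSHspAVKLGHb??
Fragment 5: offset=12 data="Mh" -> buffer=pSHspAVKLGHbMh

Answer: pSHspAVKLGHbMh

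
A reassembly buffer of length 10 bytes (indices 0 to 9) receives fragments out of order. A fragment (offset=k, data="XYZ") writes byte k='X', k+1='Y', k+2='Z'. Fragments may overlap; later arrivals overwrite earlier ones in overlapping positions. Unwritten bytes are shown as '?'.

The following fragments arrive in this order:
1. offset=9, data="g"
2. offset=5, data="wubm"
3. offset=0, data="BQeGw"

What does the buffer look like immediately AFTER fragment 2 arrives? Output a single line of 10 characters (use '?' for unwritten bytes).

Fragment 1: offset=9 data="g" -> buffer=?????????g
Fragment 2: offset=5 data="wubm" -> buffer=?????wubmg

Answer: ?????wubmg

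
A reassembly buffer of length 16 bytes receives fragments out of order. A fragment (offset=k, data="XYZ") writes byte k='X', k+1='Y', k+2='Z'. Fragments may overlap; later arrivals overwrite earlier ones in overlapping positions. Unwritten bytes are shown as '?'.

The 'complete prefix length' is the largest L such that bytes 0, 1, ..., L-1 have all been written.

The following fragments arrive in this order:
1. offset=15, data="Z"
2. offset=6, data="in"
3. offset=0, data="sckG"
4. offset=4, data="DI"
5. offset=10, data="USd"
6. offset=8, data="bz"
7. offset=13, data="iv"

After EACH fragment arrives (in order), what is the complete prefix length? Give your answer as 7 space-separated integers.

Answer: 0 0 4 8 8 13 16

Derivation:
Fragment 1: offset=15 data="Z" -> buffer=???????????????Z -> prefix_len=0
Fragment 2: offset=6 data="in" -> buffer=??????in???????Z -> prefix_len=0
Fragment 3: offset=0 data="sckG" -> buffer=sckG??in???????Z -> prefix_len=4
Fragment 4: offset=4 data="DI" -> buffer=sckGDIin???????Z -> prefix_len=8
Fragment 5: offset=10 data="USd" -> buffer=sckGDIin??USd??Z -> prefix_len=8
Fragment 6: offset=8 data="bz" -> buffer=sckGDIinbzUSd??Z -> prefix_len=13
Fragment 7: offset=13 data="iv" -> buffer=sckGDIinbzUSdivZ -> prefix_len=16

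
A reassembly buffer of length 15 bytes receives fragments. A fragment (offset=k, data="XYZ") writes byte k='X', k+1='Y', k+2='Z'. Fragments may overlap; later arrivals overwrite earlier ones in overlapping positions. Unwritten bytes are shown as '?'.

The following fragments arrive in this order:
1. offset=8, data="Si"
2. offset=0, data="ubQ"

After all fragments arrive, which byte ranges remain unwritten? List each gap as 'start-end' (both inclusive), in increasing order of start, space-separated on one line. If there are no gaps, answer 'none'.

Answer: 3-7 10-14

Derivation:
Fragment 1: offset=8 len=2
Fragment 2: offset=0 len=3
Gaps: 3-7 10-14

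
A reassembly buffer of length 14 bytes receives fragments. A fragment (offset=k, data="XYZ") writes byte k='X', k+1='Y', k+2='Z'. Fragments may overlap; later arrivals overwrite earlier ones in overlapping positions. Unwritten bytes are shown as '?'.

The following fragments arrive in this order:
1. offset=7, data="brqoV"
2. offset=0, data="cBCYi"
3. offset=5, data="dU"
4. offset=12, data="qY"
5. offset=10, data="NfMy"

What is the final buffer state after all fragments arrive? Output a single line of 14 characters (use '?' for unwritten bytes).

Fragment 1: offset=7 data="brqoV" -> buffer=???????brqoV??
Fragment 2: offset=0 data="cBCYi" -> buffer=cBCYi??brqoV??
Fragment 3: offset=5 data="dU" -> buffer=cBCYidUbrqoV??
Fragment 4: offset=12 data="qY" -> buffer=cBCYidUbrqoVqY
Fragment 5: offset=10 data="NfMy" -> buffer=cBCYidUbrqNfMy

Answer: cBCYidUbrqNfMy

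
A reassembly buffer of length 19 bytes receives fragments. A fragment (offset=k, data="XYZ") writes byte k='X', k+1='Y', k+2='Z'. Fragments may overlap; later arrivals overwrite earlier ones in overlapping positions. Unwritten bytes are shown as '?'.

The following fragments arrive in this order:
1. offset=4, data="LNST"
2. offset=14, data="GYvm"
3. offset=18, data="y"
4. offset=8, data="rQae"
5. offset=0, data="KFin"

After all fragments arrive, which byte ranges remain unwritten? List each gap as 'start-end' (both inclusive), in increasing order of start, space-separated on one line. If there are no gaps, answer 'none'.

Fragment 1: offset=4 len=4
Fragment 2: offset=14 len=4
Fragment 3: offset=18 len=1
Fragment 4: offset=8 len=4
Fragment 5: offset=0 len=4
Gaps: 12-13

Answer: 12-13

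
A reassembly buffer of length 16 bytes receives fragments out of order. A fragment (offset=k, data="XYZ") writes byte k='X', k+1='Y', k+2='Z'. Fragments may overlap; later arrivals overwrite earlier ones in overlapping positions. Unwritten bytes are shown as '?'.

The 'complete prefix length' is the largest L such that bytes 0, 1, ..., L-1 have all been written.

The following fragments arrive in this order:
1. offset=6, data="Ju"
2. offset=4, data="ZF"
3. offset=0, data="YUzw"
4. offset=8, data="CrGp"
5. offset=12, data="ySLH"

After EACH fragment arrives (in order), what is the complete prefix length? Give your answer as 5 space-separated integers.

Answer: 0 0 8 12 16

Derivation:
Fragment 1: offset=6 data="Ju" -> buffer=??????Ju???????? -> prefix_len=0
Fragment 2: offset=4 data="ZF" -> buffer=????ZFJu???????? -> prefix_len=0
Fragment 3: offset=0 data="YUzw" -> buffer=YUzwZFJu???????? -> prefix_len=8
Fragment 4: offset=8 data="CrGp" -> buffer=YUzwZFJuCrGp???? -> prefix_len=12
Fragment 5: offset=12 data="ySLH" -> buffer=YUzwZFJuCrGpySLH -> prefix_len=16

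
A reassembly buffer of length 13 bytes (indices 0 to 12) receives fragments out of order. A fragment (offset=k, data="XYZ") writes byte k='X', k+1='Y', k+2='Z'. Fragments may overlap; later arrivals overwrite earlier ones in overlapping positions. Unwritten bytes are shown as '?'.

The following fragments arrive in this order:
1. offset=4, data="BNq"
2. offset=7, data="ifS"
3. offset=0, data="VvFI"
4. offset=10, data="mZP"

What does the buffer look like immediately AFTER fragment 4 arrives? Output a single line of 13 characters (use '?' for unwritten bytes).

Answer: VvFIBNqifSmZP

Derivation:
Fragment 1: offset=4 data="BNq" -> buffer=????BNq??????
Fragment 2: offset=7 data="ifS" -> buffer=????BNqifS???
Fragment 3: offset=0 data="VvFI" -> buffer=VvFIBNqifS???
Fragment 4: offset=10 data="mZP" -> buffer=VvFIBNqifSmZP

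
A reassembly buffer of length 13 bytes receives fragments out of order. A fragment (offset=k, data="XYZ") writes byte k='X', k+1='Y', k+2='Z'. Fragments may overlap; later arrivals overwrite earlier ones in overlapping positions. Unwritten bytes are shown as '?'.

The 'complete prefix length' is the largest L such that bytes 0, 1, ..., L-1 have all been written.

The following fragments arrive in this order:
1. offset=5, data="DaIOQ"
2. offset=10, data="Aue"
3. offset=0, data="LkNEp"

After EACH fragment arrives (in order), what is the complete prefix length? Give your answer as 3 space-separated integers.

Answer: 0 0 13

Derivation:
Fragment 1: offset=5 data="DaIOQ" -> buffer=?????DaIOQ??? -> prefix_len=0
Fragment 2: offset=10 data="Aue" -> buffer=?????DaIOQAue -> prefix_len=0
Fragment 3: offset=0 data="LkNEp" -> buffer=LkNEpDaIOQAue -> prefix_len=13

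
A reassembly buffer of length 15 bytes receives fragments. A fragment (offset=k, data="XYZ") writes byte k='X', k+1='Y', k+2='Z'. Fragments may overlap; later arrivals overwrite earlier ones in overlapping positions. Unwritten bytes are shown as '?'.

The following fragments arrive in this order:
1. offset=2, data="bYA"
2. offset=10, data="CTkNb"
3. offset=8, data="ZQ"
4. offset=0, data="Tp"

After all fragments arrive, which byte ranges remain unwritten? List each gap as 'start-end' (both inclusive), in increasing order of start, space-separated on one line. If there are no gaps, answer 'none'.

Fragment 1: offset=2 len=3
Fragment 2: offset=10 len=5
Fragment 3: offset=8 len=2
Fragment 4: offset=0 len=2
Gaps: 5-7

Answer: 5-7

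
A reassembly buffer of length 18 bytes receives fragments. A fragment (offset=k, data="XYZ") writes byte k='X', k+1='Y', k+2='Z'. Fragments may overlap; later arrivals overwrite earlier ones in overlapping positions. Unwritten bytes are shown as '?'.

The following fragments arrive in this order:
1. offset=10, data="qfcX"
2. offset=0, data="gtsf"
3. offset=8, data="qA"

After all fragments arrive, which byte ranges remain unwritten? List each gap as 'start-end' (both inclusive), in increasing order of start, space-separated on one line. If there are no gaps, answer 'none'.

Answer: 4-7 14-17

Derivation:
Fragment 1: offset=10 len=4
Fragment 2: offset=0 len=4
Fragment 3: offset=8 len=2
Gaps: 4-7 14-17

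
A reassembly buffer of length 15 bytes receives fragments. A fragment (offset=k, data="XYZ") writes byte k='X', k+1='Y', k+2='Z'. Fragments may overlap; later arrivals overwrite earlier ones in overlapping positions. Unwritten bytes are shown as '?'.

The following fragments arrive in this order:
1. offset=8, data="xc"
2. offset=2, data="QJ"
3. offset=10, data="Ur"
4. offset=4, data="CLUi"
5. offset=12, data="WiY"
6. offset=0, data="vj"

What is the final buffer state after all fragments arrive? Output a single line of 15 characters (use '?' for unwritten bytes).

Fragment 1: offset=8 data="xc" -> buffer=????????xc?????
Fragment 2: offset=2 data="QJ" -> buffer=??QJ????xc?????
Fragment 3: offset=10 data="Ur" -> buffer=??QJ????xcUr???
Fragment 4: offset=4 data="CLUi" -> buffer=??QJCLUixcUr???
Fragment 5: offset=12 data="WiY" -> buffer=??QJCLUixcUrWiY
Fragment 6: offset=0 data="vj" -> buffer=vjQJCLUixcUrWiY

Answer: vjQJCLUixcUrWiY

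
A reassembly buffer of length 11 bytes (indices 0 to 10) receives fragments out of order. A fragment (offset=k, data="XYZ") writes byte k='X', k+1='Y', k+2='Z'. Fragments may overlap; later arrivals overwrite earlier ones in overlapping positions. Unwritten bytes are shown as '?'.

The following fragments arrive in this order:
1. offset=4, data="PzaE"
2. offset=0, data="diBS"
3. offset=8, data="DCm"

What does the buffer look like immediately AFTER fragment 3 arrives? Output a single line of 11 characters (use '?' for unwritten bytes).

Answer: diBSPzaEDCm

Derivation:
Fragment 1: offset=4 data="PzaE" -> buffer=????PzaE???
Fragment 2: offset=0 data="diBS" -> buffer=diBSPzaE???
Fragment 3: offset=8 data="DCm" -> buffer=diBSPzaEDCm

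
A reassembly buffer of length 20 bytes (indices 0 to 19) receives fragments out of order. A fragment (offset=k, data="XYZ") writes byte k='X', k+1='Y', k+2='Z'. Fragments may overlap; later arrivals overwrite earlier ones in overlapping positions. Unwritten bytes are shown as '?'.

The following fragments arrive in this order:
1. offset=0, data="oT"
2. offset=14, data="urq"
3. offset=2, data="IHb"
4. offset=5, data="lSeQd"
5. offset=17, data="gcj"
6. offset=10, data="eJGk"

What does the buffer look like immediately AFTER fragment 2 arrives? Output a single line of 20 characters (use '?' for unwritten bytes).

Answer: oT????????????urq???

Derivation:
Fragment 1: offset=0 data="oT" -> buffer=oT??????????????????
Fragment 2: offset=14 data="urq" -> buffer=oT????????????urq???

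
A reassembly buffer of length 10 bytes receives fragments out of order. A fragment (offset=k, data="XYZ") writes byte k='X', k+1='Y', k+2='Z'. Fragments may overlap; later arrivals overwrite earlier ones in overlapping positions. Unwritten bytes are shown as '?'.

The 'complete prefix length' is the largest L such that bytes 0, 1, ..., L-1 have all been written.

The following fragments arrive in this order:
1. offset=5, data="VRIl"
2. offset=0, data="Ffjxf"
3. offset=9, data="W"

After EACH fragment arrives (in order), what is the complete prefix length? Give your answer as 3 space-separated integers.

Answer: 0 9 10

Derivation:
Fragment 1: offset=5 data="VRIl" -> buffer=?????VRIl? -> prefix_len=0
Fragment 2: offset=0 data="Ffjxf" -> buffer=FfjxfVRIl? -> prefix_len=9
Fragment 3: offset=9 data="W" -> buffer=FfjxfVRIlW -> prefix_len=10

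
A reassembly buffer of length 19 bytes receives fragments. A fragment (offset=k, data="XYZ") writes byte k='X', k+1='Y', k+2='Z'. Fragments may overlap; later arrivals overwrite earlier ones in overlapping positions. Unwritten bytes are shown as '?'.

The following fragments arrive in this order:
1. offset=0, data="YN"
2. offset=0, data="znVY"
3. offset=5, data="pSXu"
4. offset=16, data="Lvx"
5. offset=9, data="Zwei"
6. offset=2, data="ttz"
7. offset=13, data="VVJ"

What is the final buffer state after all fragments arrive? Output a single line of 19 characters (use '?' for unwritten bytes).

Fragment 1: offset=0 data="YN" -> buffer=YN?????????????????
Fragment 2: offset=0 data="znVY" -> buffer=znVY???????????????
Fragment 3: offset=5 data="pSXu" -> buffer=znVY?pSXu??????????
Fragment 4: offset=16 data="Lvx" -> buffer=znVY?pSXu???????Lvx
Fragment 5: offset=9 data="Zwei" -> buffer=znVY?pSXuZwei???Lvx
Fragment 6: offset=2 data="ttz" -> buffer=znttzpSXuZwei???Lvx
Fragment 7: offset=13 data="VVJ" -> buffer=znttzpSXuZweiVVJLvx

Answer: znttzpSXuZweiVVJLvx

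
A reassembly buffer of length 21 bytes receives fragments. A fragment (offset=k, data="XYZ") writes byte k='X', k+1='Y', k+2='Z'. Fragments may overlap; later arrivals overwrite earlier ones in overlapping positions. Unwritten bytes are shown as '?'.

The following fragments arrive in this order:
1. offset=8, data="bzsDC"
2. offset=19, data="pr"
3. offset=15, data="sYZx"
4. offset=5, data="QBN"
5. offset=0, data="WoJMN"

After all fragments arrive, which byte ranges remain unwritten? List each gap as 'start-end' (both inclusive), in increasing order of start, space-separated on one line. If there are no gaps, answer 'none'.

Answer: 13-14

Derivation:
Fragment 1: offset=8 len=5
Fragment 2: offset=19 len=2
Fragment 3: offset=15 len=4
Fragment 4: offset=5 len=3
Fragment 5: offset=0 len=5
Gaps: 13-14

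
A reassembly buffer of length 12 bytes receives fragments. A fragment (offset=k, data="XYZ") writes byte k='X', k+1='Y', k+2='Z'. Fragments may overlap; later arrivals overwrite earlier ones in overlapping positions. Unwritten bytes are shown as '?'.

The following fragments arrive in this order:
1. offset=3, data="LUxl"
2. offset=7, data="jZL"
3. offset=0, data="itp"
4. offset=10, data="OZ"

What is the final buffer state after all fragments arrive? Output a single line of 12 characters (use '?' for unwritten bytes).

Fragment 1: offset=3 data="LUxl" -> buffer=???LUxl?????
Fragment 2: offset=7 data="jZL" -> buffer=???LUxljZL??
Fragment 3: offset=0 data="itp" -> buffer=itpLUxljZL??
Fragment 4: offset=10 data="OZ" -> buffer=itpLUxljZLOZ

Answer: itpLUxljZLOZ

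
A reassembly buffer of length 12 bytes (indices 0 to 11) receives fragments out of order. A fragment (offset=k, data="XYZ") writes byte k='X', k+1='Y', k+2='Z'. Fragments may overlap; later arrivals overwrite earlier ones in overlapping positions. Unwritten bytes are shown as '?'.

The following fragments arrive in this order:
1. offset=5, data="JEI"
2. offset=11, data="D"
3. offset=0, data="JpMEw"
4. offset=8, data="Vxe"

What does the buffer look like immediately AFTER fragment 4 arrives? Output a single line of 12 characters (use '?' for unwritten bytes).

Fragment 1: offset=5 data="JEI" -> buffer=?????JEI????
Fragment 2: offset=11 data="D" -> buffer=?????JEI???D
Fragment 3: offset=0 data="JpMEw" -> buffer=JpMEwJEI???D
Fragment 4: offset=8 data="Vxe" -> buffer=JpMEwJEIVxeD

Answer: JpMEwJEIVxeD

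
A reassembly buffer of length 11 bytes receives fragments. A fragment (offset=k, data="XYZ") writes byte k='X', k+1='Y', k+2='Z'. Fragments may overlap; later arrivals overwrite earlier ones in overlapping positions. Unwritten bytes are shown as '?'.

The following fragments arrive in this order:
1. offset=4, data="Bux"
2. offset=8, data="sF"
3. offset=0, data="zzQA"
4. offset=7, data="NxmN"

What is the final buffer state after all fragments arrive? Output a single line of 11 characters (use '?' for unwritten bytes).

Fragment 1: offset=4 data="Bux" -> buffer=????Bux????
Fragment 2: offset=8 data="sF" -> buffer=????Bux?sF?
Fragment 3: offset=0 data="zzQA" -> buffer=zzQABux?sF?
Fragment 4: offset=7 data="NxmN" -> buffer=zzQABuxNxmN

Answer: zzQABuxNxmN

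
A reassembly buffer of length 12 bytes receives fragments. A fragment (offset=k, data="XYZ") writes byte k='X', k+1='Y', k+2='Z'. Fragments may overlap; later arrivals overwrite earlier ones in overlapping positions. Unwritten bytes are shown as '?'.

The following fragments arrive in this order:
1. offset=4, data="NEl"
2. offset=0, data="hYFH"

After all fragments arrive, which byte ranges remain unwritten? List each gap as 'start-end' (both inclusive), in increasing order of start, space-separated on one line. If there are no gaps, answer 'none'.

Fragment 1: offset=4 len=3
Fragment 2: offset=0 len=4
Gaps: 7-11

Answer: 7-11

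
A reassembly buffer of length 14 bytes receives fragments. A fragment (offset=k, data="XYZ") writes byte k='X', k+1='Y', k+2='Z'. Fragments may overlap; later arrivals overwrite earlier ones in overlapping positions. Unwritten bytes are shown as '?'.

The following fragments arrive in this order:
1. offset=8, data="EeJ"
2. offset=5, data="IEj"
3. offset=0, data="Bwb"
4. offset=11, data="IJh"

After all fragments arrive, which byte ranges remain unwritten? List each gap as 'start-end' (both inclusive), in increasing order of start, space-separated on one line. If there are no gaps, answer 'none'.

Fragment 1: offset=8 len=3
Fragment 2: offset=5 len=3
Fragment 3: offset=0 len=3
Fragment 4: offset=11 len=3
Gaps: 3-4

Answer: 3-4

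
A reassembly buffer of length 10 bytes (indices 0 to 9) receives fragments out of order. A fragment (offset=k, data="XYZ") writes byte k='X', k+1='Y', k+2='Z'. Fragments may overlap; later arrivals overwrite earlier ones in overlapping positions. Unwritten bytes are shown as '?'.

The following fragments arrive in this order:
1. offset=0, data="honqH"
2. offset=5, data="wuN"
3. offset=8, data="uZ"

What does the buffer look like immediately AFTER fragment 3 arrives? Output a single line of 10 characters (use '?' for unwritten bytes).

Answer: honqHwuNuZ

Derivation:
Fragment 1: offset=0 data="honqH" -> buffer=honqH?????
Fragment 2: offset=5 data="wuN" -> buffer=honqHwuN??
Fragment 3: offset=8 data="uZ" -> buffer=honqHwuNuZ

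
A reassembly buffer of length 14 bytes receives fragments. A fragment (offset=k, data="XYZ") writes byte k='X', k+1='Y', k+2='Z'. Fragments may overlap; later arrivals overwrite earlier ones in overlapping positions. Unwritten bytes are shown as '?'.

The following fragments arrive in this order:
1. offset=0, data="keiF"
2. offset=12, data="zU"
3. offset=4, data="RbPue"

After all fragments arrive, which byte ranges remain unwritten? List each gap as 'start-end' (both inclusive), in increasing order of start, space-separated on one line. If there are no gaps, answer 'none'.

Fragment 1: offset=0 len=4
Fragment 2: offset=12 len=2
Fragment 3: offset=4 len=5
Gaps: 9-11

Answer: 9-11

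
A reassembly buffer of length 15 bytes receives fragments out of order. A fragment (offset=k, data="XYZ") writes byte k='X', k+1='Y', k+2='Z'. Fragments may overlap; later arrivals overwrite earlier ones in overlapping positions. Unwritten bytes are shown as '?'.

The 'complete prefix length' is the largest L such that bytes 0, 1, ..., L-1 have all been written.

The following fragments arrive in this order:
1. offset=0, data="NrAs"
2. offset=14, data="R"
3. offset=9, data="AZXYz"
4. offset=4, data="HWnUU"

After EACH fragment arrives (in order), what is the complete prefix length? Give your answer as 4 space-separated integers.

Fragment 1: offset=0 data="NrAs" -> buffer=NrAs??????????? -> prefix_len=4
Fragment 2: offset=14 data="R" -> buffer=NrAs??????????R -> prefix_len=4
Fragment 3: offset=9 data="AZXYz" -> buffer=NrAs?????AZXYzR -> prefix_len=4
Fragment 4: offset=4 data="HWnUU" -> buffer=NrAsHWnUUAZXYzR -> prefix_len=15

Answer: 4 4 4 15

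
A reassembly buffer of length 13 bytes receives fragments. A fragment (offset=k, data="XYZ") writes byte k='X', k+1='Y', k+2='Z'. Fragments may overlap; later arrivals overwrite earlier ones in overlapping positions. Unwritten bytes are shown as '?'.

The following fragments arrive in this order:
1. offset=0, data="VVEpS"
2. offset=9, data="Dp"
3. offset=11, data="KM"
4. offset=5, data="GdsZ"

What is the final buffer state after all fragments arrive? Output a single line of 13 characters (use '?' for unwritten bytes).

Fragment 1: offset=0 data="VVEpS" -> buffer=VVEpS????????
Fragment 2: offset=9 data="Dp" -> buffer=VVEpS????Dp??
Fragment 3: offset=11 data="KM" -> buffer=VVEpS????DpKM
Fragment 4: offset=5 data="GdsZ" -> buffer=VVEpSGdsZDpKM

Answer: VVEpSGdsZDpKM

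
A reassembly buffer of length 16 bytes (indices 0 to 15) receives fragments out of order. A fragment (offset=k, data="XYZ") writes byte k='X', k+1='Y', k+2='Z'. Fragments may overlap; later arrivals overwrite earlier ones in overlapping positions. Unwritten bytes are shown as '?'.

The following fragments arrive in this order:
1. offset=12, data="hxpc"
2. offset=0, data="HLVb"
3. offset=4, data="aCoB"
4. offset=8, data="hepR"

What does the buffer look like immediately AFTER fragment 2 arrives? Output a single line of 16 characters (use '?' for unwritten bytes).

Answer: HLVb????????hxpc

Derivation:
Fragment 1: offset=12 data="hxpc" -> buffer=????????????hxpc
Fragment 2: offset=0 data="HLVb" -> buffer=HLVb????????hxpc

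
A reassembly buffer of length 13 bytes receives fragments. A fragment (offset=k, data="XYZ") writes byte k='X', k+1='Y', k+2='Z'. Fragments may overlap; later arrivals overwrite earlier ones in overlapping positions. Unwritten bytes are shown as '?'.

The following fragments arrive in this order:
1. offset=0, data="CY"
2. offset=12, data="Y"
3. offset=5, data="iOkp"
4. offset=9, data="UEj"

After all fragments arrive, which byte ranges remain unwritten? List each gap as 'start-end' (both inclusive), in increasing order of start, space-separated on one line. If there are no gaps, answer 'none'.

Answer: 2-4

Derivation:
Fragment 1: offset=0 len=2
Fragment 2: offset=12 len=1
Fragment 3: offset=5 len=4
Fragment 4: offset=9 len=3
Gaps: 2-4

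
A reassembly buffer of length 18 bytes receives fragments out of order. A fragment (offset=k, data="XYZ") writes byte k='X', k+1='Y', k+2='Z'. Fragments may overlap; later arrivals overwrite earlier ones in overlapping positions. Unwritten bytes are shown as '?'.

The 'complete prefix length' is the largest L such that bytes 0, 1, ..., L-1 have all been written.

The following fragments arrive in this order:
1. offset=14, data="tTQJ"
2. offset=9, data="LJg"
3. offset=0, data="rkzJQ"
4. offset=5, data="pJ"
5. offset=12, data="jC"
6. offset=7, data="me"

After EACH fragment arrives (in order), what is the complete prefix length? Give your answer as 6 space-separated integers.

Fragment 1: offset=14 data="tTQJ" -> buffer=??????????????tTQJ -> prefix_len=0
Fragment 2: offset=9 data="LJg" -> buffer=?????????LJg??tTQJ -> prefix_len=0
Fragment 3: offset=0 data="rkzJQ" -> buffer=rkzJQ????LJg??tTQJ -> prefix_len=5
Fragment 4: offset=5 data="pJ" -> buffer=rkzJQpJ??LJg??tTQJ -> prefix_len=7
Fragment 5: offset=12 data="jC" -> buffer=rkzJQpJ??LJgjCtTQJ -> prefix_len=7
Fragment 6: offset=7 data="me" -> buffer=rkzJQpJmeLJgjCtTQJ -> prefix_len=18

Answer: 0 0 5 7 7 18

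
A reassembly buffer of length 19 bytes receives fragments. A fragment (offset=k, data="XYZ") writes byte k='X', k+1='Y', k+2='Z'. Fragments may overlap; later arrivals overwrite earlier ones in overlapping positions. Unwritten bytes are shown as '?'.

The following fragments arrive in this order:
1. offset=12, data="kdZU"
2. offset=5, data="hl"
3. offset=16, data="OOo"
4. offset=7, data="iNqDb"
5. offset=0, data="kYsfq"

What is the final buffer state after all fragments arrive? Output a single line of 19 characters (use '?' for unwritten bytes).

Fragment 1: offset=12 data="kdZU" -> buffer=????????????kdZU???
Fragment 2: offset=5 data="hl" -> buffer=?????hl?????kdZU???
Fragment 3: offset=16 data="OOo" -> buffer=?????hl?????kdZUOOo
Fragment 4: offset=7 data="iNqDb" -> buffer=?????hliNqDbkdZUOOo
Fragment 5: offset=0 data="kYsfq" -> buffer=kYsfqhliNqDbkdZUOOo

Answer: kYsfqhliNqDbkdZUOOo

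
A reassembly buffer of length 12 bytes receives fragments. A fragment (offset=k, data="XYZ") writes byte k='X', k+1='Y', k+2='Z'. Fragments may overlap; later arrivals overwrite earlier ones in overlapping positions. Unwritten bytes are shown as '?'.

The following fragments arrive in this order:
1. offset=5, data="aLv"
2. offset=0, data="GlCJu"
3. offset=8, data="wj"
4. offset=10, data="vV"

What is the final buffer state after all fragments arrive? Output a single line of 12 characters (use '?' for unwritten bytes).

Fragment 1: offset=5 data="aLv" -> buffer=?????aLv????
Fragment 2: offset=0 data="GlCJu" -> buffer=GlCJuaLv????
Fragment 3: offset=8 data="wj" -> buffer=GlCJuaLvwj??
Fragment 4: offset=10 data="vV" -> buffer=GlCJuaLvwjvV

Answer: GlCJuaLvwjvV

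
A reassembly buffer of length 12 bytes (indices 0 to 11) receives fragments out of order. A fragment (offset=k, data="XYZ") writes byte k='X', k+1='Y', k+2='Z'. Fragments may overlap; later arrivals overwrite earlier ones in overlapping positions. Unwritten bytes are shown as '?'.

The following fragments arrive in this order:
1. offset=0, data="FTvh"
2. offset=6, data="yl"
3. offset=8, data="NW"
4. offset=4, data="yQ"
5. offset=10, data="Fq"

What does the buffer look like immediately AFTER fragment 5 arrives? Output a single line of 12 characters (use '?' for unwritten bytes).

Fragment 1: offset=0 data="FTvh" -> buffer=FTvh????????
Fragment 2: offset=6 data="yl" -> buffer=FTvh??yl????
Fragment 3: offset=8 data="NW" -> buffer=FTvh??ylNW??
Fragment 4: offset=4 data="yQ" -> buffer=FTvhyQylNW??
Fragment 5: offset=10 data="Fq" -> buffer=FTvhyQylNWFq

Answer: FTvhyQylNWFq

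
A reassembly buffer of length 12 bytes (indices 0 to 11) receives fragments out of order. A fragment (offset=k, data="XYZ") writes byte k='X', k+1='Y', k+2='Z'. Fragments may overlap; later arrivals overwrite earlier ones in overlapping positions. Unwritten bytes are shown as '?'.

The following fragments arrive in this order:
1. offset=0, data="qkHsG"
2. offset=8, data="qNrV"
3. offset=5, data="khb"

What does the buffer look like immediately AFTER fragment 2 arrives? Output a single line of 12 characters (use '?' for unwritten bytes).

Fragment 1: offset=0 data="qkHsG" -> buffer=qkHsG???????
Fragment 2: offset=8 data="qNrV" -> buffer=qkHsG???qNrV

Answer: qkHsG???qNrV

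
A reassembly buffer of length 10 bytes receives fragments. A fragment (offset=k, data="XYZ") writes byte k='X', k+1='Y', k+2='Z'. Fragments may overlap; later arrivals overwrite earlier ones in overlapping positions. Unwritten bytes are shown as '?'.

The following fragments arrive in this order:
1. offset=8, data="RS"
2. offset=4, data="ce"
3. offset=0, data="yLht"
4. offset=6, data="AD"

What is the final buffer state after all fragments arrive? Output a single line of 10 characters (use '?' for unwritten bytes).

Fragment 1: offset=8 data="RS" -> buffer=????????RS
Fragment 2: offset=4 data="ce" -> buffer=????ce??RS
Fragment 3: offset=0 data="yLht" -> buffer=yLhtce??RS
Fragment 4: offset=6 data="AD" -> buffer=yLhtceADRS

Answer: yLhtceADRS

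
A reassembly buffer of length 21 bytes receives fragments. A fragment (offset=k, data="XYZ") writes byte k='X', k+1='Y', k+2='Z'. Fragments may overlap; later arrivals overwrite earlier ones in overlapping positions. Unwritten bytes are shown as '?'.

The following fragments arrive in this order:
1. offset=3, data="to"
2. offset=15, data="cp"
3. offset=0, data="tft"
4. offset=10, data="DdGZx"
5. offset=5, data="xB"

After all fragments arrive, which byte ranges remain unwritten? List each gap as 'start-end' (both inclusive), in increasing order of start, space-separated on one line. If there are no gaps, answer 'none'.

Answer: 7-9 17-20

Derivation:
Fragment 1: offset=3 len=2
Fragment 2: offset=15 len=2
Fragment 3: offset=0 len=3
Fragment 4: offset=10 len=5
Fragment 5: offset=5 len=2
Gaps: 7-9 17-20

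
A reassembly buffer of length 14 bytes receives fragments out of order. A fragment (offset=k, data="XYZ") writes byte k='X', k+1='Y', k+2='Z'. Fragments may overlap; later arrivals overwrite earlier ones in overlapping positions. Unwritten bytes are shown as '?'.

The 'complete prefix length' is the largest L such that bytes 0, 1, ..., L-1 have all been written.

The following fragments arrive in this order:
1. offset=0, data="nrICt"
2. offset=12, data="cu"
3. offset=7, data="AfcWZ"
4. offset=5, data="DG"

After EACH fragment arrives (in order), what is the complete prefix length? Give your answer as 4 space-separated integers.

Fragment 1: offset=0 data="nrICt" -> buffer=nrICt????????? -> prefix_len=5
Fragment 2: offset=12 data="cu" -> buffer=nrICt???????cu -> prefix_len=5
Fragment 3: offset=7 data="AfcWZ" -> buffer=nrICt??AfcWZcu -> prefix_len=5
Fragment 4: offset=5 data="DG" -> buffer=nrICtDGAfcWZcu -> prefix_len=14

Answer: 5 5 5 14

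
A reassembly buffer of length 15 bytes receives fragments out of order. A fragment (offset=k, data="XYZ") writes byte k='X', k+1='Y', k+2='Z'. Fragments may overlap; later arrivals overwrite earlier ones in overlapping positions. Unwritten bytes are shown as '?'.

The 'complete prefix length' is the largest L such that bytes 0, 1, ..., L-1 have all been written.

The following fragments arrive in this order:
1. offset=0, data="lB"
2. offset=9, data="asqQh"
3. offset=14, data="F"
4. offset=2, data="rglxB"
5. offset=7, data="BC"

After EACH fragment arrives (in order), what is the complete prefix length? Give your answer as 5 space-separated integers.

Answer: 2 2 2 7 15

Derivation:
Fragment 1: offset=0 data="lB" -> buffer=lB????????????? -> prefix_len=2
Fragment 2: offset=9 data="asqQh" -> buffer=lB???????asqQh? -> prefix_len=2
Fragment 3: offset=14 data="F" -> buffer=lB???????asqQhF -> prefix_len=2
Fragment 4: offset=2 data="rglxB" -> buffer=lBrglxB??asqQhF -> prefix_len=7
Fragment 5: offset=7 data="BC" -> buffer=lBrglxBBCasqQhF -> prefix_len=15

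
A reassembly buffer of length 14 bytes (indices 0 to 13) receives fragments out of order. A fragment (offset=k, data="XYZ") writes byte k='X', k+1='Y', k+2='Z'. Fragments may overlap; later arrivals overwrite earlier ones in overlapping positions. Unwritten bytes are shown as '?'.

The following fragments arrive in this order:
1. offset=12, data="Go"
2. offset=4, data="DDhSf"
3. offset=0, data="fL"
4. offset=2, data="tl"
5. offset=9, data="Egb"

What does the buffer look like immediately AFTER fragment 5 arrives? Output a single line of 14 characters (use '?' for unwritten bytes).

Answer: fLtlDDhSfEgbGo

Derivation:
Fragment 1: offset=12 data="Go" -> buffer=????????????Go
Fragment 2: offset=4 data="DDhSf" -> buffer=????DDhSf???Go
Fragment 3: offset=0 data="fL" -> buffer=fL??DDhSf???Go
Fragment 4: offset=2 data="tl" -> buffer=fLtlDDhSf???Go
Fragment 5: offset=9 data="Egb" -> buffer=fLtlDDhSfEgbGo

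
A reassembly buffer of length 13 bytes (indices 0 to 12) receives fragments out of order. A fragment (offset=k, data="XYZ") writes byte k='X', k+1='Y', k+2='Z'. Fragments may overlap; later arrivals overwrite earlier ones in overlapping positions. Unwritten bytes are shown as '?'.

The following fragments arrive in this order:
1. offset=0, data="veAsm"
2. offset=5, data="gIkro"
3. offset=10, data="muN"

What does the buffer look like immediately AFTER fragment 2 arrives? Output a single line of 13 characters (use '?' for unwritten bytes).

Answer: veAsmgIkro???

Derivation:
Fragment 1: offset=0 data="veAsm" -> buffer=veAsm????????
Fragment 2: offset=5 data="gIkro" -> buffer=veAsmgIkro???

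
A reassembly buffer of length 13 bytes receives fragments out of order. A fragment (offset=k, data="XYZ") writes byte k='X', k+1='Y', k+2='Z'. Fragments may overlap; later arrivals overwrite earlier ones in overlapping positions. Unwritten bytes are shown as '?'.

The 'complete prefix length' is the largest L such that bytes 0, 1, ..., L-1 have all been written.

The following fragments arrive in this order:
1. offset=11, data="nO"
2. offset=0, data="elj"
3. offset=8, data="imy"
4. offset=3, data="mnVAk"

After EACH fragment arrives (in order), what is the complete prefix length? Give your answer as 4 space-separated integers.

Fragment 1: offset=11 data="nO" -> buffer=???????????nO -> prefix_len=0
Fragment 2: offset=0 data="elj" -> buffer=elj????????nO -> prefix_len=3
Fragment 3: offset=8 data="imy" -> buffer=elj?????imynO -> prefix_len=3
Fragment 4: offset=3 data="mnVAk" -> buffer=eljmnVAkimynO -> prefix_len=13

Answer: 0 3 3 13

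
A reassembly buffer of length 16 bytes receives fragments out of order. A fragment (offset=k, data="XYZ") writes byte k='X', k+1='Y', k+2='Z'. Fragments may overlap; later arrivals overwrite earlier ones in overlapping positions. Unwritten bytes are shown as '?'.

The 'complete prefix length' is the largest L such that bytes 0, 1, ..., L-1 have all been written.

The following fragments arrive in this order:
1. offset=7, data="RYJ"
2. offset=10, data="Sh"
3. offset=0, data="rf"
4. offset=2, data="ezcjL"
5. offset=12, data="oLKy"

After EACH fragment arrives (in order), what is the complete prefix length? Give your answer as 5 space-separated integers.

Fragment 1: offset=7 data="RYJ" -> buffer=???????RYJ?????? -> prefix_len=0
Fragment 2: offset=10 data="Sh" -> buffer=???????RYJSh???? -> prefix_len=0
Fragment 3: offset=0 data="rf" -> buffer=rf?????RYJSh???? -> prefix_len=2
Fragment 4: offset=2 data="ezcjL" -> buffer=rfezcjLRYJSh???? -> prefix_len=12
Fragment 5: offset=12 data="oLKy" -> buffer=rfezcjLRYJShoLKy -> prefix_len=16

Answer: 0 0 2 12 16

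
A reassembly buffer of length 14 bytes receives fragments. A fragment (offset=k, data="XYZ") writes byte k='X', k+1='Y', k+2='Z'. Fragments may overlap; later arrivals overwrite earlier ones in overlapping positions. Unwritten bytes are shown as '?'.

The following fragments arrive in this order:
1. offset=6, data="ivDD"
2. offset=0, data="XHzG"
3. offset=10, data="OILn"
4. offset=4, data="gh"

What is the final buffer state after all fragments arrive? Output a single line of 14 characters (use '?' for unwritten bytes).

Answer: XHzGghivDDOILn

Derivation:
Fragment 1: offset=6 data="ivDD" -> buffer=??????ivDD????
Fragment 2: offset=0 data="XHzG" -> buffer=XHzG??ivDD????
Fragment 3: offset=10 data="OILn" -> buffer=XHzG??ivDDOILn
Fragment 4: offset=4 data="gh" -> buffer=XHzGghivDDOILn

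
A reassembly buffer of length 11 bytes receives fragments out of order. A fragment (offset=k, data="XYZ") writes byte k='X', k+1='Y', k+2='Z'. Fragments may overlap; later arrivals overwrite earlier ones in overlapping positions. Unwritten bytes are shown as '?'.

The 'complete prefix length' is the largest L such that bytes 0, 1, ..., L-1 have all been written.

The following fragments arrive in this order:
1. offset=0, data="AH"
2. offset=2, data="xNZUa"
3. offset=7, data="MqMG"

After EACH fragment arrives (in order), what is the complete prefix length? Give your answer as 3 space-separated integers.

Answer: 2 7 11

Derivation:
Fragment 1: offset=0 data="AH" -> buffer=AH????????? -> prefix_len=2
Fragment 2: offset=2 data="xNZUa" -> buffer=AHxNZUa???? -> prefix_len=7
Fragment 3: offset=7 data="MqMG" -> buffer=AHxNZUaMqMG -> prefix_len=11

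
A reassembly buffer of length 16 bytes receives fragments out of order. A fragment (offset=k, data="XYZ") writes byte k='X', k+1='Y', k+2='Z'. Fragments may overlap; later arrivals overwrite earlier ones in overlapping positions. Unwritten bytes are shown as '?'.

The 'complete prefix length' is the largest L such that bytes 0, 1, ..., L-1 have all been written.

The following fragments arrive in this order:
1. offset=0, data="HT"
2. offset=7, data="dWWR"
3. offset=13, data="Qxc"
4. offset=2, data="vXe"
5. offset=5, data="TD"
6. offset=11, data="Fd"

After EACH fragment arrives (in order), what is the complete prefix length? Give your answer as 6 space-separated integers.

Fragment 1: offset=0 data="HT" -> buffer=HT?????????????? -> prefix_len=2
Fragment 2: offset=7 data="dWWR" -> buffer=HT?????dWWR????? -> prefix_len=2
Fragment 3: offset=13 data="Qxc" -> buffer=HT?????dWWR??Qxc -> prefix_len=2
Fragment 4: offset=2 data="vXe" -> buffer=HTvXe??dWWR??Qxc -> prefix_len=5
Fragment 5: offset=5 data="TD" -> buffer=HTvXeTDdWWR??Qxc -> prefix_len=11
Fragment 6: offset=11 data="Fd" -> buffer=HTvXeTDdWWRFdQxc -> prefix_len=16

Answer: 2 2 2 5 11 16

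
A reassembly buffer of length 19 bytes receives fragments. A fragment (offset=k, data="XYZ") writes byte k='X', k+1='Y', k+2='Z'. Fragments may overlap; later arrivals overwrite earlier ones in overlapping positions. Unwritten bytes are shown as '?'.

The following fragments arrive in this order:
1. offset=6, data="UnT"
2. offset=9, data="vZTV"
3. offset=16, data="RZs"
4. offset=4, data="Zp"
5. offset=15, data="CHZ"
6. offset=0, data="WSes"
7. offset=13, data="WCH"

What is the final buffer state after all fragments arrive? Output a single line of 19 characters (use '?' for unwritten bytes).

Answer: WSesZpUnTvZTVWCHHZs

Derivation:
Fragment 1: offset=6 data="UnT" -> buffer=??????UnT??????????
Fragment 2: offset=9 data="vZTV" -> buffer=??????UnTvZTV??????
Fragment 3: offset=16 data="RZs" -> buffer=??????UnTvZTV???RZs
Fragment 4: offset=4 data="Zp" -> buffer=????ZpUnTvZTV???RZs
Fragment 5: offset=15 data="CHZ" -> buffer=????ZpUnTvZTV??CHZs
Fragment 6: offset=0 data="WSes" -> buffer=WSesZpUnTvZTV??CHZs
Fragment 7: offset=13 data="WCH" -> buffer=WSesZpUnTvZTVWCHHZs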